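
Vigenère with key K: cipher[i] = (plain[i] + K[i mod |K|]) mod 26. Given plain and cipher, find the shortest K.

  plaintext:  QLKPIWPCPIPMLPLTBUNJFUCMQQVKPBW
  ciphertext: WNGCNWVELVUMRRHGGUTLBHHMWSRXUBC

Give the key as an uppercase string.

GCWNFA

  i= 0: W-Q =  6 → G
  i= 1: N-L =  2 → C
  i= 2: G-K = 22 → W
  i= 3: C-P = 13 → N
  i= 4: N-I =  5 → F
  i= 5: W-W =  0 → A
  i= 6: V-P =  6 → G
  i= 7: E-C =  2 → C
  i= 8: L-P = 22 → W
  i= 9: V-I = 13 → N
  i=10: U-P =  5 → F
  i=11: M-M =  0 → A
  i=12: R-L =  6 → G
  i=13: R-P =  2 → C
  i=14: H-L = 22 → W
  i=15: G-T = 13 → N
  i=16: G-B =  5 → F
  i=17: U-U =  0 → A
  i=18: T-N =  6 → G
  i=19: L-J =  2 → C
  i=20: B-F = 22 → W
  i=21: H-U = 13 → N
  i=22: H-C =  5 → F
  i=23: M-M =  0 → A
  i=24: W-Q =  6 → G
  i=25: S-Q =  2 → C
  i=26: R-V = 22 → W
  i=27: X-K = 13 → N
  i=28: U-P =  5 → F
  i=29: B-B =  0 → A
  i=30: C-W =  6 → G
  shifts repeat with period 6: GCWNFA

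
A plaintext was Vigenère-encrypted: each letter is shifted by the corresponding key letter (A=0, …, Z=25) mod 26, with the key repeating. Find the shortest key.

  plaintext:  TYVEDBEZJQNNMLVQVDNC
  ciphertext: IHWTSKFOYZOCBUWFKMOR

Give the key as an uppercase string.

  i= 0: I-T = 15 → P
  i= 1: H-Y =  9 → J
  i= 2: W-V =  1 → B
  i= 3: T-E = 15 → P
  i= 4: S-D = 15 → P
  i= 5: K-B =  9 → J
  i= 6: F-E =  1 → B
  i= 7: O-Z = 15 → P
  i= 8: Y-J = 15 → P
  i= 9: Z-Q =  9 → J
  i=10: O-N =  1 → B
  i=11: C-N = 15 → P
  i=12: B-M = 15 → P
  i=13: U-L =  9 → J
  i=14: W-V =  1 → B
  i=15: F-Q = 15 → P
  i=16: K-V = 15 → P
  i=17: M-D =  9 → J
  i=18: O-N =  1 → B
  i=19: R-C = 15 → P
  shifts repeat with period 4: PJBP

PJBP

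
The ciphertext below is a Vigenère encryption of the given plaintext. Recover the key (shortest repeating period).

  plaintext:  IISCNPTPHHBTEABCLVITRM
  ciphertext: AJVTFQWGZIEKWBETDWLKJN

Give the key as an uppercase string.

SBDR

  i= 0: A-I = 18 → S
  i= 1: J-I =  1 → B
  i= 2: V-S =  3 → D
  i= 3: T-C = 17 → R
  i= 4: F-N = 18 → S
  i= 5: Q-P =  1 → B
  i= 6: W-T =  3 → D
  i= 7: G-P = 17 → R
  i= 8: Z-H = 18 → S
  i= 9: I-H =  1 → B
  i=10: E-B =  3 → D
  i=11: K-T = 17 → R
  i=12: W-E = 18 → S
  i=13: B-A =  1 → B
  i=14: E-B =  3 → D
  i=15: T-C = 17 → R
  i=16: D-L = 18 → S
  i=17: W-V =  1 → B
  i=18: L-I =  3 → D
  i=19: K-T = 17 → R
  i=20: J-R = 18 → S
  i=21: N-M =  1 → B
  shifts repeat with period 4: SBDR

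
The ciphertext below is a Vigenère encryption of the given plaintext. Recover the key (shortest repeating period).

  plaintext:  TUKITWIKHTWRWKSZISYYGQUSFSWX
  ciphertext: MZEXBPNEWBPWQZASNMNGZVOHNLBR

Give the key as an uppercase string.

TFUPI

  i= 0: M-T = 19 → T
  i= 1: Z-U =  5 → F
  i= 2: E-K = 20 → U
  i= 3: X-I = 15 → P
  i= 4: B-T =  8 → I
  i= 5: P-W = 19 → T
  i= 6: N-I =  5 → F
  i= 7: E-K = 20 → U
  i= 8: W-H = 15 → P
  i= 9: B-T =  8 → I
  i=10: P-W = 19 → T
  i=11: W-R =  5 → F
  i=12: Q-W = 20 → U
  i=13: Z-K = 15 → P
  i=14: A-S =  8 → I
  i=15: S-Z = 19 → T
  i=16: N-I =  5 → F
  i=17: M-S = 20 → U
  i=18: N-Y = 15 → P
  i=19: G-Y =  8 → I
  i=20: Z-G = 19 → T
  i=21: V-Q =  5 → F
  i=22: O-U = 20 → U
  i=23: H-S = 15 → P
  i=24: N-F =  8 → I
  i=25: L-S = 19 → T
  i=26: B-W =  5 → F
  i=27: R-X = 20 → U
  shifts repeat with period 5: TFUPI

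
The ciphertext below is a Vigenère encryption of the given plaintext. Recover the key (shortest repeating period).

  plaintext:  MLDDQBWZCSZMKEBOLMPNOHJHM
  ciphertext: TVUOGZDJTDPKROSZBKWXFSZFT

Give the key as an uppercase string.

HKRLQY

  i= 0: T-M =  7 → H
  i= 1: V-L = 10 → K
  i= 2: U-D = 17 → R
  i= 3: O-D = 11 → L
  i= 4: G-Q = 16 → Q
  i= 5: Z-B = 24 → Y
  i= 6: D-W =  7 → H
  i= 7: J-Z = 10 → K
  i= 8: T-C = 17 → R
  i= 9: D-S = 11 → L
  i=10: P-Z = 16 → Q
  i=11: K-M = 24 → Y
  i=12: R-K =  7 → H
  i=13: O-E = 10 → K
  i=14: S-B = 17 → R
  i=15: Z-O = 11 → L
  i=16: B-L = 16 → Q
  i=17: K-M = 24 → Y
  i=18: W-P =  7 → H
  i=19: X-N = 10 → K
  i=20: F-O = 17 → R
  i=21: S-H = 11 → L
  i=22: Z-J = 16 → Q
  i=23: F-H = 24 → Y
  i=24: T-M =  7 → H
  shifts repeat with period 6: HKRLQY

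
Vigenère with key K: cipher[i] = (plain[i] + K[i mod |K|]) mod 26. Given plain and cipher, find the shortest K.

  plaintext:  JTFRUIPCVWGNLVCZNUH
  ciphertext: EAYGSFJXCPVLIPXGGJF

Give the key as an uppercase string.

  i= 0: E-J = 21 → V
  i= 1: A-T =  7 → H
  i= 2: Y-F = 19 → T
  i= 3: G-R = 15 → P
  i= 4: S-U = 24 → Y
  i= 5: F-I = 23 → X
  i= 6: J-P = 20 → U
  i= 7: X-C = 21 → V
  i= 8: C-V =  7 → H
  i= 9: P-W = 19 → T
  i=10: V-G = 15 → P
  i=11: L-N = 24 → Y
  i=12: I-L = 23 → X
  i=13: P-V = 20 → U
  i=14: X-C = 21 → V
  i=15: G-Z =  7 → H
  i=16: G-N = 19 → T
  i=17: J-U = 15 → P
  i=18: F-H = 24 → Y
  shifts repeat with period 7: VHTPYXU

VHTPYXU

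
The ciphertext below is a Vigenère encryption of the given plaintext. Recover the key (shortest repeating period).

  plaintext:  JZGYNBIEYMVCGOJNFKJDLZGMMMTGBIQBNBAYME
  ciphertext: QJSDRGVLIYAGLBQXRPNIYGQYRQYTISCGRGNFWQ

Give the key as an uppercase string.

  i= 0: Q-J =  7 → H
  i= 1: J-Z = 10 → K
  i= 2: S-G = 12 → M
  i= 3: D-Y =  5 → F
  i= 4: R-N =  4 → E
  i= 5: G-B =  5 → F
  i= 6: V-I = 13 → N
  i= 7: L-E =  7 → H
  i= 8: I-Y = 10 → K
  i= 9: Y-M = 12 → M
  i=10: A-V =  5 → F
  i=11: G-C =  4 → E
  i=12: L-G =  5 → F
  i=13: B-O = 13 → N
  i=14: Q-J =  7 → H
  i=15: X-N = 10 → K
  i=16: R-F = 12 → M
  i=17: P-K =  5 → F
  i=18: N-J =  4 → E
  i=19: I-D =  5 → F
  i=20: Y-L = 13 → N
  i=21: G-Z =  7 → H
  i=22: Q-G = 10 → K
  i=23: Y-M = 12 → M
  i=24: R-M =  5 → F
  i=25: Q-M =  4 → E
  i=26: Y-T =  5 → F
  i=27: T-G = 13 → N
  i=28: I-B =  7 → H
  i=29: S-I = 10 → K
  i=30: C-Q = 12 → M
  i=31: G-B =  5 → F
  i=32: R-N =  4 → E
  i=33: G-B =  5 → F
  i=34: N-A = 13 → N
  i=35: F-Y =  7 → H
  i=36: W-M = 10 → K
  i=37: Q-E = 12 → M
  shifts repeat with period 7: HKMFEFN

HKMFEFN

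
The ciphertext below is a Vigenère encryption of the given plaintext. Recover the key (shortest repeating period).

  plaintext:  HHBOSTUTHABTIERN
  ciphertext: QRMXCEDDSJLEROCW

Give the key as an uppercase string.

  i= 0: Q-H =  9 → J
  i= 1: R-H = 10 → K
  i= 2: M-B = 11 → L
  i= 3: X-O =  9 → J
  i= 4: C-S = 10 → K
  i= 5: E-T = 11 → L
  i= 6: D-U =  9 → J
  i= 7: D-T = 10 → K
  i= 8: S-H = 11 → L
  i= 9: J-A =  9 → J
  i=10: L-B = 10 → K
  i=11: E-T = 11 → L
  i=12: R-I =  9 → J
  i=13: O-E = 10 → K
  i=14: C-R = 11 → L
  i=15: W-N =  9 → J
  shifts repeat with period 3: JKL

JKL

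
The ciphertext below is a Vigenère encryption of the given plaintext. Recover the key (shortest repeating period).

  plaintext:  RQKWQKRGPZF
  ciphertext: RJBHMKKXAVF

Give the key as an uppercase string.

ATRLW

  i= 0: R-R =  0 → A
  i= 1: J-Q = 19 → T
  i= 2: B-K = 17 → R
  i= 3: H-W = 11 → L
  i= 4: M-Q = 22 → W
  i= 5: K-K =  0 → A
  i= 6: K-R = 19 → T
  i= 7: X-G = 17 → R
  i= 8: A-P = 11 → L
  i= 9: V-Z = 22 → W
  i=10: F-F =  0 → A
  shifts repeat with period 5: ATRLW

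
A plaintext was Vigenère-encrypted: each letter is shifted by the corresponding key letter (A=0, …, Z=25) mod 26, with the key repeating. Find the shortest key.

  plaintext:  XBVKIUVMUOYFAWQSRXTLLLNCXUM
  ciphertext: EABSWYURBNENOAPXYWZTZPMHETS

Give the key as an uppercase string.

HZGIOEZF

  i= 0: E-X =  7 → H
  i= 1: A-B = 25 → Z
  i= 2: B-V =  6 → G
  i= 3: S-K =  8 → I
  i= 4: W-I = 14 → O
  i= 5: Y-U =  4 → E
  i= 6: U-V = 25 → Z
  i= 7: R-M =  5 → F
  i= 8: B-U =  7 → H
  i= 9: N-O = 25 → Z
  i=10: E-Y =  6 → G
  i=11: N-F =  8 → I
  i=12: O-A = 14 → O
  i=13: A-W =  4 → E
  i=14: P-Q = 25 → Z
  i=15: X-S =  5 → F
  i=16: Y-R =  7 → H
  i=17: W-X = 25 → Z
  i=18: Z-T =  6 → G
  i=19: T-L =  8 → I
  i=20: Z-L = 14 → O
  i=21: P-L =  4 → E
  i=22: M-N = 25 → Z
  i=23: H-C =  5 → F
  i=24: E-X =  7 → H
  i=25: T-U = 25 → Z
  i=26: S-M =  6 → G
  shifts repeat with period 8: HZGIOEZF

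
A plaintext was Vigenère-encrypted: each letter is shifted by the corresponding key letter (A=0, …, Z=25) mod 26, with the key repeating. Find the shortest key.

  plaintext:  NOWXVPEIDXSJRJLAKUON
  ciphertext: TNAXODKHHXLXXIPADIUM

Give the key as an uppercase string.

GZEATO

  i= 0: T-N =  6 → G
  i= 1: N-O = 25 → Z
  i= 2: A-W =  4 → E
  i= 3: X-X =  0 → A
  i= 4: O-V = 19 → T
  i= 5: D-P = 14 → O
  i= 6: K-E =  6 → G
  i= 7: H-I = 25 → Z
  i= 8: H-D =  4 → E
  i= 9: X-X =  0 → A
  i=10: L-S = 19 → T
  i=11: X-J = 14 → O
  i=12: X-R =  6 → G
  i=13: I-J = 25 → Z
  i=14: P-L =  4 → E
  i=15: A-A =  0 → A
  i=16: D-K = 19 → T
  i=17: I-U = 14 → O
  i=18: U-O =  6 → G
  i=19: M-N = 25 → Z
  shifts repeat with period 6: GZEATO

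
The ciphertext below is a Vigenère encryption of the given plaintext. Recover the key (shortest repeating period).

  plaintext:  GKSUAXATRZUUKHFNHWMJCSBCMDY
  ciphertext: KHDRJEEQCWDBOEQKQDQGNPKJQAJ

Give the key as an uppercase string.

  i= 0: K-G =  4 → E
  i= 1: H-K = 23 → X
  i= 2: D-S = 11 → L
  i= 3: R-U = 23 → X
  i= 4: J-A =  9 → J
  i= 5: E-X =  7 → H
  i= 6: E-A =  4 → E
  i= 7: Q-T = 23 → X
  i= 8: C-R = 11 → L
  i= 9: W-Z = 23 → X
  i=10: D-U =  9 → J
  i=11: B-U =  7 → H
  i=12: O-K =  4 → E
  i=13: E-H = 23 → X
  i=14: Q-F = 11 → L
  i=15: K-N = 23 → X
  i=16: Q-H =  9 → J
  i=17: D-W =  7 → H
  i=18: Q-M =  4 → E
  i=19: G-J = 23 → X
  i=20: N-C = 11 → L
  i=21: P-S = 23 → X
  i=22: K-B =  9 → J
  i=23: J-C =  7 → H
  i=24: Q-M =  4 → E
  i=25: A-D = 23 → X
  i=26: J-Y = 11 → L
  shifts repeat with period 6: EXLXJH

EXLXJH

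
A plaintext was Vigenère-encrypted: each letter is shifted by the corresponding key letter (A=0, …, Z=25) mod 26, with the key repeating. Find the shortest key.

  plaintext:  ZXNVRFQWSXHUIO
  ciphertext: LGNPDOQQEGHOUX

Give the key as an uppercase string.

MJAU

  i= 0: L-Z = 12 → M
  i= 1: G-X =  9 → J
  i= 2: N-N =  0 → A
  i= 3: P-V = 20 → U
  i= 4: D-R = 12 → M
  i= 5: O-F =  9 → J
  i= 6: Q-Q =  0 → A
  i= 7: Q-W = 20 → U
  i= 8: E-S = 12 → M
  i= 9: G-X =  9 → J
  i=10: H-H =  0 → A
  i=11: O-U = 20 → U
  i=12: U-I = 12 → M
  i=13: X-O =  9 → J
  shifts repeat with period 4: MJAU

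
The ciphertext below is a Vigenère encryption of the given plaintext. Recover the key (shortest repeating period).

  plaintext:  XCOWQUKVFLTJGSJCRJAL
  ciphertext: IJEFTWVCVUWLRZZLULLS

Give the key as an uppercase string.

  i= 0: I-X = 11 → L
  i= 1: J-C =  7 → H
  i= 2: E-O = 16 → Q
  i= 3: F-W =  9 → J
  i= 4: T-Q =  3 → D
  i= 5: W-U =  2 → C
  i= 6: V-K = 11 → L
  i= 7: C-V =  7 → H
  i= 8: V-F = 16 → Q
  i= 9: U-L =  9 → J
  i=10: W-T =  3 → D
  i=11: L-J =  2 → C
  i=12: R-G = 11 → L
  i=13: Z-S =  7 → H
  i=14: Z-J = 16 → Q
  i=15: L-C =  9 → J
  i=16: U-R =  3 → D
  i=17: L-J =  2 → C
  i=18: L-A = 11 → L
  i=19: S-L =  7 → H
  shifts repeat with period 6: LHQJDC

LHQJDC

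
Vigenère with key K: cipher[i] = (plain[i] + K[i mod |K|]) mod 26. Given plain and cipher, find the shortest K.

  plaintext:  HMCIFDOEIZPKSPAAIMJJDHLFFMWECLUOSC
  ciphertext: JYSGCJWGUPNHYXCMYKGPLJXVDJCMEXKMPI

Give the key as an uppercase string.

CMQYXGI

  i= 0: J-H =  2 → C
  i= 1: Y-M = 12 → M
  i= 2: S-C = 16 → Q
  i= 3: G-I = 24 → Y
  i= 4: C-F = 23 → X
  i= 5: J-D =  6 → G
  i= 6: W-O =  8 → I
  i= 7: G-E =  2 → C
  i= 8: U-I = 12 → M
  i= 9: P-Z = 16 → Q
  i=10: N-P = 24 → Y
  i=11: H-K = 23 → X
  i=12: Y-S =  6 → G
  i=13: X-P =  8 → I
  i=14: C-A =  2 → C
  i=15: M-A = 12 → M
  i=16: Y-I = 16 → Q
  i=17: K-M = 24 → Y
  i=18: G-J = 23 → X
  i=19: P-J =  6 → G
  i=20: L-D =  8 → I
  i=21: J-H =  2 → C
  i=22: X-L = 12 → M
  i=23: V-F = 16 → Q
  i=24: D-F = 24 → Y
  i=25: J-M = 23 → X
  i=26: C-W =  6 → G
  i=27: M-E =  8 → I
  i=28: E-C =  2 → C
  i=29: X-L = 12 → M
  i=30: K-U = 16 → Q
  i=31: M-O = 24 → Y
  i=32: P-S = 23 → X
  i=33: I-C =  6 → G
  shifts repeat with period 7: CMQYXGI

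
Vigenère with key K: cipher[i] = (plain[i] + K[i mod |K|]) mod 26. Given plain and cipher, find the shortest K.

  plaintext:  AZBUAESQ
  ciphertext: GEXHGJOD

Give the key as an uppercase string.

GFWN

  i= 0: G-A =  6 → G
  i= 1: E-Z =  5 → F
  i= 2: X-B = 22 → W
  i= 3: H-U = 13 → N
  i= 4: G-A =  6 → G
  i= 5: J-E =  5 → F
  i= 6: O-S = 22 → W
  i= 7: D-Q = 13 → N
  shifts repeat with period 4: GFWN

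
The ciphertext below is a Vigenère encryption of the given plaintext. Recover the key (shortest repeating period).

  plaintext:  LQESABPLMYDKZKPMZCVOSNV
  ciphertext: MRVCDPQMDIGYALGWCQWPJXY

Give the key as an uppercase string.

BBRKDO

  i= 0: M-L =  1 → B
  i= 1: R-Q =  1 → B
  i= 2: V-E = 17 → R
  i= 3: C-S = 10 → K
  i= 4: D-A =  3 → D
  i= 5: P-B = 14 → O
  i= 6: Q-P =  1 → B
  i= 7: M-L =  1 → B
  i= 8: D-M = 17 → R
  i= 9: I-Y = 10 → K
  i=10: G-D =  3 → D
  i=11: Y-K = 14 → O
  i=12: A-Z =  1 → B
  i=13: L-K =  1 → B
  i=14: G-P = 17 → R
  i=15: W-M = 10 → K
  i=16: C-Z =  3 → D
  i=17: Q-C = 14 → O
  i=18: W-V =  1 → B
  i=19: P-O =  1 → B
  i=20: J-S = 17 → R
  i=21: X-N = 10 → K
  i=22: Y-V =  3 → D
  shifts repeat with period 6: BBRKDO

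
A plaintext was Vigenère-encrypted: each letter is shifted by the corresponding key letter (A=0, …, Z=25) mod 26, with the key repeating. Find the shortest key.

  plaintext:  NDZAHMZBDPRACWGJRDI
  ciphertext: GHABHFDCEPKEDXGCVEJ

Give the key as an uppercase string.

  i= 0: G-N = 19 → T
  i= 1: H-D =  4 → E
  i= 2: A-Z =  1 → B
  i= 3: B-A =  1 → B
  i= 4: H-H =  0 → A
  i= 5: F-M = 19 → T
  i= 6: D-Z =  4 → E
  i= 7: C-B =  1 → B
  i= 8: E-D =  1 → B
  i= 9: P-P =  0 → A
  i=10: K-R = 19 → T
  i=11: E-A =  4 → E
  i=12: D-C =  1 → B
  i=13: X-W =  1 → B
  i=14: G-G =  0 → A
  i=15: C-J = 19 → T
  i=16: V-R =  4 → E
  i=17: E-D =  1 → B
  i=18: J-I =  1 → B
  shifts repeat with period 5: TEBBA

TEBBA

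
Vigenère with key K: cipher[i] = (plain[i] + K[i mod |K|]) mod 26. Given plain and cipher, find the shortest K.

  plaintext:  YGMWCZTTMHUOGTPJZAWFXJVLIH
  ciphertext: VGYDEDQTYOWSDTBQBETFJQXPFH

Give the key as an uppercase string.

  i= 0: V-Y = 23 → X
  i= 1: G-G =  0 → A
  i= 2: Y-M = 12 → M
  i= 3: D-W =  7 → H
  i= 4: E-C =  2 → C
  i= 5: D-Z =  4 → E
  i= 6: Q-T = 23 → X
  i= 7: T-T =  0 → A
  i= 8: Y-M = 12 → M
  i= 9: O-H =  7 → H
  i=10: W-U =  2 → C
  i=11: S-O =  4 → E
  i=12: D-G = 23 → X
  i=13: T-T =  0 → A
  i=14: B-P = 12 → M
  i=15: Q-J =  7 → H
  i=16: B-Z =  2 → C
  i=17: E-A =  4 → E
  i=18: T-W = 23 → X
  i=19: F-F =  0 → A
  i=20: J-X = 12 → M
  i=21: Q-J =  7 → H
  i=22: X-V =  2 → C
  i=23: P-L =  4 → E
  i=24: F-I = 23 → X
  i=25: H-H =  0 → A
  shifts repeat with period 6: XAMHCE

XAMHCE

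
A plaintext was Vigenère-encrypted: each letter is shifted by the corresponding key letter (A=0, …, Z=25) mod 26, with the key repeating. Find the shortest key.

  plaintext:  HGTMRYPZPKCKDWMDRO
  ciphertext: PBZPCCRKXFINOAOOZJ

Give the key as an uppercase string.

IVGDLECL

  i= 0: P-H =  8 → I
  i= 1: B-G = 21 → V
  i= 2: Z-T =  6 → G
  i= 3: P-M =  3 → D
  i= 4: C-R = 11 → L
  i= 5: C-Y =  4 → E
  i= 6: R-P =  2 → C
  i= 7: K-Z = 11 → L
  i= 8: X-P =  8 → I
  i= 9: F-K = 21 → V
  i=10: I-C =  6 → G
  i=11: N-K =  3 → D
  i=12: O-D = 11 → L
  i=13: A-W =  4 → E
  i=14: O-M =  2 → C
  i=15: O-D = 11 → L
  i=16: Z-R =  8 → I
  i=17: J-O = 21 → V
  shifts repeat with period 8: IVGDLECL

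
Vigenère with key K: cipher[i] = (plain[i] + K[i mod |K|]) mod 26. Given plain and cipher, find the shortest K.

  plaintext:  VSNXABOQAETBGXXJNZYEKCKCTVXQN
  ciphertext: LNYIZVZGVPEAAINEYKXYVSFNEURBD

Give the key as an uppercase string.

QVLLZUL

  i= 0: L-V = 16 → Q
  i= 1: N-S = 21 → V
  i= 2: Y-N = 11 → L
  i= 3: I-X = 11 → L
  i= 4: Z-A = 25 → Z
  i= 5: V-B = 20 → U
  i= 6: Z-O = 11 → L
  i= 7: G-Q = 16 → Q
  i= 8: V-A = 21 → V
  i= 9: P-E = 11 → L
  i=10: E-T = 11 → L
  i=11: A-B = 25 → Z
  i=12: A-G = 20 → U
  i=13: I-X = 11 → L
  i=14: N-X = 16 → Q
  i=15: E-J = 21 → V
  i=16: Y-N = 11 → L
  i=17: K-Z = 11 → L
  i=18: X-Y = 25 → Z
  i=19: Y-E = 20 → U
  i=20: V-K = 11 → L
  i=21: S-C = 16 → Q
  i=22: F-K = 21 → V
  i=23: N-C = 11 → L
  i=24: E-T = 11 → L
  i=25: U-V = 25 → Z
  i=26: R-X = 20 → U
  i=27: B-Q = 11 → L
  i=28: D-N = 16 → Q
  shifts repeat with period 7: QVLLZUL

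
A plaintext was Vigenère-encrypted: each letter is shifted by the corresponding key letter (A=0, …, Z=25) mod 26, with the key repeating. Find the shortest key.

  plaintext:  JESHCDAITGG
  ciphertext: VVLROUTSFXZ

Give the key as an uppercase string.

MRTK

  i= 0: V-J = 12 → M
  i= 1: V-E = 17 → R
  i= 2: L-S = 19 → T
  i= 3: R-H = 10 → K
  i= 4: O-C = 12 → M
  i= 5: U-D = 17 → R
  i= 6: T-A = 19 → T
  i= 7: S-I = 10 → K
  i= 8: F-T = 12 → M
  i= 9: X-G = 17 → R
  i=10: Z-G = 19 → T
  shifts repeat with period 4: MRTK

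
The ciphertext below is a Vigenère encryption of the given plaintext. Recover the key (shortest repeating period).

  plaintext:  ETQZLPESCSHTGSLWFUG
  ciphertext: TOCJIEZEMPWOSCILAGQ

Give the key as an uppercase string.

PVMKX

  i= 0: T-E = 15 → P
  i= 1: O-T = 21 → V
  i= 2: C-Q = 12 → M
  i= 3: J-Z = 10 → K
  i= 4: I-L = 23 → X
  i= 5: E-P = 15 → P
  i= 6: Z-E = 21 → V
  i= 7: E-S = 12 → M
  i= 8: M-C = 10 → K
  i= 9: P-S = 23 → X
  i=10: W-H = 15 → P
  i=11: O-T = 21 → V
  i=12: S-G = 12 → M
  i=13: C-S = 10 → K
  i=14: I-L = 23 → X
  i=15: L-W = 15 → P
  i=16: A-F = 21 → V
  i=17: G-U = 12 → M
  i=18: Q-G = 10 → K
  shifts repeat with period 5: PVMKX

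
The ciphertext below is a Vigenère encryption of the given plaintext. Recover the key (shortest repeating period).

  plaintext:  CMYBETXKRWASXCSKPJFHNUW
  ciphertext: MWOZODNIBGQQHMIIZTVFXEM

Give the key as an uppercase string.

  i= 0: M-C = 10 → K
  i= 1: W-M = 10 → K
  i= 2: O-Y = 16 → Q
  i= 3: Z-B = 24 → Y
  i= 4: O-E = 10 → K
  i= 5: D-T = 10 → K
  i= 6: N-X = 16 → Q
  i= 7: I-K = 24 → Y
  i= 8: B-R = 10 → K
  i= 9: G-W = 10 → K
  i=10: Q-A = 16 → Q
  i=11: Q-S = 24 → Y
  i=12: H-X = 10 → K
  i=13: M-C = 10 → K
  i=14: I-S = 16 → Q
  i=15: I-K = 24 → Y
  i=16: Z-P = 10 → K
  i=17: T-J = 10 → K
  i=18: V-F = 16 → Q
  i=19: F-H = 24 → Y
  i=20: X-N = 10 → K
  i=21: E-U = 10 → K
  i=22: M-W = 16 → Q
  shifts repeat with period 4: KKQY

KKQY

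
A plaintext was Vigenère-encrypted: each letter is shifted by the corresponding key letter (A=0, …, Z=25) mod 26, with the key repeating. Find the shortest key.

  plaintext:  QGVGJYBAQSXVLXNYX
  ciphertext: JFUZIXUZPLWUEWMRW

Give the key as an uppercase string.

  i= 0: J-Q = 19 → T
  i= 1: F-G = 25 → Z
  i= 2: U-V = 25 → Z
  i= 3: Z-G = 19 → T
  i= 4: I-J = 25 → Z
  i= 5: X-Y = 25 → Z
  i= 6: U-B = 19 → T
  i= 7: Z-A = 25 → Z
  i= 8: P-Q = 25 → Z
  i= 9: L-S = 19 → T
  i=10: W-X = 25 → Z
  i=11: U-V = 25 → Z
  i=12: E-L = 19 → T
  i=13: W-X = 25 → Z
  i=14: M-N = 25 → Z
  i=15: R-Y = 19 → T
  i=16: W-X = 25 → Z
  shifts repeat with period 3: TZZ

TZZ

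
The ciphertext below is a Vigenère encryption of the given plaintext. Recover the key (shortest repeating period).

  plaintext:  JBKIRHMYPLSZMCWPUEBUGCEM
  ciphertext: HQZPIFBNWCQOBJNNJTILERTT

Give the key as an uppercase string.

  i= 0: H-J = 24 → Y
  i= 1: Q-B = 15 → P
  i= 2: Z-K = 15 → P
  i= 3: P-I =  7 → H
  i= 4: I-R = 17 → R
  i= 5: F-H = 24 → Y
  i= 6: B-M = 15 → P
  i= 7: N-Y = 15 → P
  i= 8: W-P =  7 → H
  i= 9: C-L = 17 → R
  i=10: Q-S = 24 → Y
  i=11: O-Z = 15 → P
  i=12: B-M = 15 → P
  i=13: J-C =  7 → H
  i=14: N-W = 17 → R
  i=15: N-P = 24 → Y
  i=16: J-U = 15 → P
  i=17: T-E = 15 → P
  i=18: I-B =  7 → H
  i=19: L-U = 17 → R
  i=20: E-G = 24 → Y
  i=21: R-C = 15 → P
  i=22: T-E = 15 → P
  i=23: T-M =  7 → H
  shifts repeat with period 5: YPPHR

YPPHR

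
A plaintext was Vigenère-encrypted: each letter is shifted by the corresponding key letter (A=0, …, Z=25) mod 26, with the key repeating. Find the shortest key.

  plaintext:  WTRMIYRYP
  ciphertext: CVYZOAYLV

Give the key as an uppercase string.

  i= 0: C-W =  6 → G
  i= 1: V-T =  2 → C
  i= 2: Y-R =  7 → H
  i= 3: Z-M = 13 → N
  i= 4: O-I =  6 → G
  i= 5: A-Y =  2 → C
  i= 6: Y-R =  7 → H
  i= 7: L-Y = 13 → N
  i= 8: V-P =  6 → G
  shifts repeat with period 4: GCHN

GCHN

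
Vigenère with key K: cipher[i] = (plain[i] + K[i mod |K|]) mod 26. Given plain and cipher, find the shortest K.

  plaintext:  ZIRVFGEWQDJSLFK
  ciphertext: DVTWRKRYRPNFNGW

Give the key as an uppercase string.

  i= 0: D-Z =  4 → E
  i= 1: V-I = 13 → N
  i= 2: T-R =  2 → C
  i= 3: W-V =  1 → B
  i= 4: R-F = 12 → M
  i= 5: K-G =  4 → E
  i= 6: R-E = 13 → N
  i= 7: Y-W =  2 → C
  i= 8: R-Q =  1 → B
  i= 9: P-D = 12 → M
  i=10: N-J =  4 → E
  i=11: F-S = 13 → N
  i=12: N-L =  2 → C
  i=13: G-F =  1 → B
  i=14: W-K = 12 → M
  shifts repeat with period 5: ENCBM

ENCBM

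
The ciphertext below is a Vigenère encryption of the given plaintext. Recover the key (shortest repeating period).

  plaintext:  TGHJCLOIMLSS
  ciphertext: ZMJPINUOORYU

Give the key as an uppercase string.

  i= 0: Z-T =  6 → G
  i= 1: M-G =  6 → G
  i= 2: J-H =  2 → C
  i= 3: P-J =  6 → G
  i= 4: I-C =  6 → G
  i= 5: N-L =  2 → C
  i= 6: U-O =  6 → G
  i= 7: O-I =  6 → G
  i= 8: O-M =  2 → C
  i= 9: R-L =  6 → G
  i=10: Y-S =  6 → G
  i=11: U-S =  2 → C
  shifts repeat with period 3: GGC

GGC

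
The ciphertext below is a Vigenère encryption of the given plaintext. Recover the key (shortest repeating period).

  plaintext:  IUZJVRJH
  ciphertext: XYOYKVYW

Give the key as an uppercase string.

PEPP

  i= 0: X-I = 15 → P
  i= 1: Y-U =  4 → E
  i= 2: O-Z = 15 → P
  i= 3: Y-J = 15 → P
  i= 4: K-V = 15 → P
  i= 5: V-R =  4 → E
  i= 6: Y-J = 15 → P
  i= 7: W-H = 15 → P
  shifts repeat with period 4: PEPP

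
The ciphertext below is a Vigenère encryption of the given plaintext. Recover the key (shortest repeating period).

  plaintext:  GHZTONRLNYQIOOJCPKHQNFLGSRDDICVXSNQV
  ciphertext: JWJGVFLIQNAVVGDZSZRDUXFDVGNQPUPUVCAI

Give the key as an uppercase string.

DPKNHSUX

  i= 0: J-G =  3 → D
  i= 1: W-H = 15 → P
  i= 2: J-Z = 10 → K
  i= 3: G-T = 13 → N
  i= 4: V-O =  7 → H
  i= 5: F-N = 18 → S
  i= 6: L-R = 20 → U
  i= 7: I-L = 23 → X
  i= 8: Q-N =  3 → D
  i= 9: N-Y = 15 → P
  i=10: A-Q = 10 → K
  i=11: V-I = 13 → N
  i=12: V-O =  7 → H
  i=13: G-O = 18 → S
  i=14: D-J = 20 → U
  i=15: Z-C = 23 → X
  i=16: S-P =  3 → D
  i=17: Z-K = 15 → P
  i=18: R-H = 10 → K
  i=19: D-Q = 13 → N
  i=20: U-N =  7 → H
  i=21: X-F = 18 → S
  i=22: F-L = 20 → U
  i=23: D-G = 23 → X
  i=24: V-S =  3 → D
  i=25: G-R = 15 → P
  i=26: N-D = 10 → K
  i=27: Q-D = 13 → N
  i=28: P-I =  7 → H
  i=29: U-C = 18 → S
  i=30: P-V = 20 → U
  i=31: U-X = 23 → X
  i=32: V-S =  3 → D
  i=33: C-N = 15 → P
  i=34: A-Q = 10 → K
  i=35: I-V = 13 → N
  shifts repeat with period 8: DPKNHSUX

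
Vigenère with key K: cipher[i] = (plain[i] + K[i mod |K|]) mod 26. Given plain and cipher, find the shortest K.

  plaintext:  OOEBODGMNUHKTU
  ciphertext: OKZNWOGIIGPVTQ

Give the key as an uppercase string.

AWVMIL

  i= 0: O-O =  0 → A
  i= 1: K-O = 22 → W
  i= 2: Z-E = 21 → V
  i= 3: N-B = 12 → M
  i= 4: W-O =  8 → I
  i= 5: O-D = 11 → L
  i= 6: G-G =  0 → A
  i= 7: I-M = 22 → W
  i= 8: I-N = 21 → V
  i= 9: G-U = 12 → M
  i=10: P-H =  8 → I
  i=11: V-K = 11 → L
  i=12: T-T =  0 → A
  i=13: Q-U = 22 → W
  shifts repeat with period 6: AWVMIL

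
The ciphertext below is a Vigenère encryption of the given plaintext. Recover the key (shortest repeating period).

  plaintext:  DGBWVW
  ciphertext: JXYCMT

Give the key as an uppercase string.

GRX

  i= 0: J-D =  6 → G
  i= 1: X-G = 17 → R
  i= 2: Y-B = 23 → X
  i= 3: C-W =  6 → G
  i= 4: M-V = 17 → R
  i= 5: T-W = 23 → X
  shifts repeat with period 3: GRX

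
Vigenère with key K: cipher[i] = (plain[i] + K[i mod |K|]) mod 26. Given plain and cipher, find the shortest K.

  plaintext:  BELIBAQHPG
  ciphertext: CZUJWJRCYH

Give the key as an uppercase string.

BVJ

  i= 0: C-B =  1 → B
  i= 1: Z-E = 21 → V
  i= 2: U-L =  9 → J
  i= 3: J-I =  1 → B
  i= 4: W-B = 21 → V
  i= 5: J-A =  9 → J
  i= 6: R-Q =  1 → B
  i= 7: C-H = 21 → V
  i= 8: Y-P =  9 → J
  i= 9: H-G =  1 → B
  shifts repeat with period 3: BVJ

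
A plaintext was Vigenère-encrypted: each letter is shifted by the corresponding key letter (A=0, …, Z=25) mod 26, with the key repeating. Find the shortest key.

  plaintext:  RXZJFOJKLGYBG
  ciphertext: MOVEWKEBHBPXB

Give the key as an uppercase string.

VRW

  i= 0: M-R = 21 → V
  i= 1: O-X = 17 → R
  i= 2: V-Z = 22 → W
  i= 3: E-J = 21 → V
  i= 4: W-F = 17 → R
  i= 5: K-O = 22 → W
  i= 6: E-J = 21 → V
  i= 7: B-K = 17 → R
  i= 8: H-L = 22 → W
  i= 9: B-G = 21 → V
  i=10: P-Y = 17 → R
  i=11: X-B = 22 → W
  i=12: B-G = 21 → V
  shifts repeat with period 3: VRW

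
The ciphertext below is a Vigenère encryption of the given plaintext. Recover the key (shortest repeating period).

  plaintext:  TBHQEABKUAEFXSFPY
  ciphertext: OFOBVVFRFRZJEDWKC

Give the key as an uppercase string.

  i= 0: O-T = 21 → V
  i= 1: F-B =  4 → E
  i= 2: O-H =  7 → H
  i= 3: B-Q = 11 → L
  i= 4: V-E = 17 → R
  i= 5: V-A = 21 → V
  i= 6: F-B =  4 → E
  i= 7: R-K =  7 → H
  i= 8: F-U = 11 → L
  i= 9: R-A = 17 → R
  i=10: Z-E = 21 → V
  i=11: J-F =  4 → E
  i=12: E-X =  7 → H
  i=13: D-S = 11 → L
  i=14: W-F = 17 → R
  i=15: K-P = 21 → V
  i=16: C-Y =  4 → E
  shifts repeat with period 5: VEHLR

VEHLR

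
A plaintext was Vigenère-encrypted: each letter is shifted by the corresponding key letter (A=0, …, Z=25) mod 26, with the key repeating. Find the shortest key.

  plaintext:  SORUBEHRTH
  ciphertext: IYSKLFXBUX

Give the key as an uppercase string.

QKB

  i= 0: I-S = 16 → Q
  i= 1: Y-O = 10 → K
  i= 2: S-R =  1 → B
  i= 3: K-U = 16 → Q
  i= 4: L-B = 10 → K
  i= 5: F-E =  1 → B
  i= 6: X-H = 16 → Q
  i= 7: B-R = 10 → K
  i= 8: U-T =  1 → B
  i= 9: X-H = 16 → Q
  shifts repeat with period 3: QKB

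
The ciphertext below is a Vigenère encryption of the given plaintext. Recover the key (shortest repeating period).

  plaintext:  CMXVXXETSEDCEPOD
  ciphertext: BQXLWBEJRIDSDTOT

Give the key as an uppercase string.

  i= 0: B-C = 25 → Z
  i= 1: Q-M =  4 → E
  i= 2: X-X =  0 → A
  i= 3: L-V = 16 → Q
  i= 4: W-X = 25 → Z
  i= 5: B-X =  4 → E
  i= 6: E-E =  0 → A
  i= 7: J-T = 16 → Q
  i= 8: R-S = 25 → Z
  i= 9: I-E =  4 → E
  i=10: D-D =  0 → A
  i=11: S-C = 16 → Q
  i=12: D-E = 25 → Z
  i=13: T-P =  4 → E
  i=14: O-O =  0 → A
  i=15: T-D = 16 → Q
  shifts repeat with period 4: ZEAQ

ZEAQ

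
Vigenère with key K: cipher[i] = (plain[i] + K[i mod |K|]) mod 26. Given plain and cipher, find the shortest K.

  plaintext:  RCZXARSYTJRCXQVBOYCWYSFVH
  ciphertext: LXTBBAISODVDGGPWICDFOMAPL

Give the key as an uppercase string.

UVUEBJQ

  i= 0: L-R = 20 → U
  i= 1: X-C = 21 → V
  i= 2: T-Z = 20 → U
  i= 3: B-X =  4 → E
  i= 4: B-A =  1 → B
  i= 5: A-R =  9 → J
  i= 6: I-S = 16 → Q
  i= 7: S-Y = 20 → U
  i= 8: O-T = 21 → V
  i= 9: D-J = 20 → U
  i=10: V-R =  4 → E
  i=11: D-C =  1 → B
  i=12: G-X =  9 → J
  i=13: G-Q = 16 → Q
  i=14: P-V = 20 → U
  i=15: W-B = 21 → V
  i=16: I-O = 20 → U
  i=17: C-Y =  4 → E
  i=18: D-C =  1 → B
  i=19: F-W =  9 → J
  i=20: O-Y = 16 → Q
  i=21: M-S = 20 → U
  i=22: A-F = 21 → V
  i=23: P-V = 20 → U
  i=24: L-H =  4 → E
  shifts repeat with period 7: UVUEBJQ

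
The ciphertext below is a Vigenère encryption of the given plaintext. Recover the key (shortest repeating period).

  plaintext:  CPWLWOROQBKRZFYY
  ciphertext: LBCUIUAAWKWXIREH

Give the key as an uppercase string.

  i= 0: L-C =  9 → J
  i= 1: B-P = 12 → M
  i= 2: C-W =  6 → G
  i= 3: U-L =  9 → J
  i= 4: I-W = 12 → M
  i= 5: U-O =  6 → G
  i= 6: A-R =  9 → J
  i= 7: A-O = 12 → M
  i= 8: W-Q =  6 → G
  i= 9: K-B =  9 → J
  i=10: W-K = 12 → M
  i=11: X-R =  6 → G
  i=12: I-Z =  9 → J
  i=13: R-F = 12 → M
  i=14: E-Y =  6 → G
  i=15: H-Y =  9 → J
  shifts repeat with period 3: JMG

JMG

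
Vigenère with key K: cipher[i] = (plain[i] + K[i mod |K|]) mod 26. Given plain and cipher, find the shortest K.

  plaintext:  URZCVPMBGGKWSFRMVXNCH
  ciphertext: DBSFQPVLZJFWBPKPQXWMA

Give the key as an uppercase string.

  i= 0: D-U =  9 → J
  i= 1: B-R = 10 → K
  i= 2: S-Z = 19 → T
  i= 3: F-C =  3 → D
  i= 4: Q-V = 21 → V
  i= 5: P-P =  0 → A
  i= 6: V-M =  9 → J
  i= 7: L-B = 10 → K
  i= 8: Z-G = 19 → T
  i= 9: J-G =  3 → D
  i=10: F-K = 21 → V
  i=11: W-W =  0 → A
  i=12: B-S =  9 → J
  i=13: P-F = 10 → K
  i=14: K-R = 19 → T
  i=15: P-M =  3 → D
  i=16: Q-V = 21 → V
  i=17: X-X =  0 → A
  i=18: W-N =  9 → J
  i=19: M-C = 10 → K
  i=20: A-H = 19 → T
  shifts repeat with period 6: JKTDVA

JKTDVA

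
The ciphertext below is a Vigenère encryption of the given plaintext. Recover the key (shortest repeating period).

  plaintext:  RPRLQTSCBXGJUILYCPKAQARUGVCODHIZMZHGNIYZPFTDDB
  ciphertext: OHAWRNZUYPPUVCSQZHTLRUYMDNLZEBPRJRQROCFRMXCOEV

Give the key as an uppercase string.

  i= 0: O-R = 23 → X
  i= 1: H-P = 18 → S
  i= 2: A-R =  9 → J
  i= 3: W-L = 11 → L
  i= 4: R-Q =  1 → B
  i= 5: N-T = 20 → U
  i= 6: Z-S =  7 → H
  i= 7: U-C = 18 → S
  i= 8: Y-B = 23 → X
  i= 9: P-X = 18 → S
  i=10: P-G =  9 → J
  i=11: U-J = 11 → L
  i=12: V-U =  1 → B
  i=13: C-I = 20 → U
  i=14: S-L =  7 → H
  i=15: Q-Y = 18 → S
  i=16: Z-C = 23 → X
  i=17: H-P = 18 → S
  i=18: T-K =  9 → J
  i=19: L-A = 11 → L
  i=20: R-Q =  1 → B
  i=21: U-A = 20 → U
  i=22: Y-R =  7 → H
  i=23: M-U = 18 → S
  i=24: D-G = 23 → X
  i=25: N-V = 18 → S
  i=26: L-C =  9 → J
  i=27: Z-O = 11 → L
  i=28: E-D =  1 → B
  i=29: B-H = 20 → U
  i=30: P-I =  7 → H
  i=31: R-Z = 18 → S
  i=32: J-M = 23 → X
  i=33: R-Z = 18 → S
  i=34: Q-H =  9 → J
  i=35: R-G = 11 → L
  i=36: O-N =  1 → B
  i=37: C-I = 20 → U
  i=38: F-Y =  7 → H
  i=39: R-Z = 18 → S
  i=40: M-P = 23 → X
  i=41: X-F = 18 → S
  i=42: C-T =  9 → J
  i=43: O-D = 11 → L
  i=44: E-D =  1 → B
  i=45: V-B = 20 → U
  shifts repeat with period 8: XSJLBUHS

XSJLBUHS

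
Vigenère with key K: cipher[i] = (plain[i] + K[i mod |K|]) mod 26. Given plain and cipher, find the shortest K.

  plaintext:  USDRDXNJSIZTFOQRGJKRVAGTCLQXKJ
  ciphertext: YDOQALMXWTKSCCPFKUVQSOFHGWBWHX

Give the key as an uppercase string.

  i= 0: Y-U =  4 → E
  i= 1: D-S = 11 → L
  i= 2: O-D = 11 → L
  i= 3: Q-R = 25 → Z
  i= 4: A-D = 23 → X
  i= 5: L-X = 14 → O
  i= 6: M-N = 25 → Z
  i= 7: X-J = 14 → O
  i= 8: W-S =  4 → E
  i= 9: T-I = 11 → L
  i=10: K-Z = 11 → L
  i=11: S-T = 25 → Z
  i=12: C-F = 23 → X
  i=13: C-O = 14 → O
  i=14: P-Q = 25 → Z
  i=15: F-R = 14 → O
  i=16: K-G =  4 → E
  i=17: U-J = 11 → L
  i=18: V-K = 11 → L
  i=19: Q-R = 25 → Z
  i=20: S-V = 23 → X
  i=21: O-A = 14 → O
  i=22: F-G = 25 → Z
  i=23: H-T = 14 → O
  i=24: G-C =  4 → E
  i=25: W-L = 11 → L
  i=26: B-Q = 11 → L
  i=27: W-X = 25 → Z
  i=28: H-K = 23 → X
  i=29: X-J = 14 → O
  shifts repeat with period 8: ELLZXOZO

ELLZXOZO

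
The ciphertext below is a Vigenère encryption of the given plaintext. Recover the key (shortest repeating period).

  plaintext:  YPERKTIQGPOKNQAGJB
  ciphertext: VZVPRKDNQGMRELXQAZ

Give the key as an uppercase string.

  i= 0: V-Y = 23 → X
  i= 1: Z-P = 10 → K
  i= 2: V-E = 17 → R
  i= 3: P-R = 24 → Y
  i= 4: R-K =  7 → H
  i= 5: K-T = 17 → R
  i= 6: D-I = 21 → V
  i= 7: N-Q = 23 → X
  i= 8: Q-G = 10 → K
  i= 9: G-P = 17 → R
  i=10: M-O = 24 → Y
  i=11: R-K =  7 → H
  i=12: E-N = 17 → R
  i=13: L-Q = 21 → V
  i=14: X-A = 23 → X
  i=15: Q-G = 10 → K
  i=16: A-J = 17 → R
  i=17: Z-B = 24 → Y
  shifts repeat with period 7: XKRYHRV

XKRYHRV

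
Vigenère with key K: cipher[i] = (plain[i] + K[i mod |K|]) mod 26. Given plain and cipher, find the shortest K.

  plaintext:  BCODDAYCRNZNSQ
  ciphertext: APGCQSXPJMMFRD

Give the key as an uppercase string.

  i= 0: A-B = 25 → Z
  i= 1: P-C = 13 → N
  i= 2: G-O = 18 → S
  i= 3: C-D = 25 → Z
  i= 4: Q-D = 13 → N
  i= 5: S-A = 18 → S
  i= 6: X-Y = 25 → Z
  i= 7: P-C = 13 → N
  i= 8: J-R = 18 → S
  i= 9: M-N = 25 → Z
  i=10: M-Z = 13 → N
  i=11: F-N = 18 → S
  i=12: R-S = 25 → Z
  i=13: D-Q = 13 → N
  shifts repeat with period 3: ZNS

ZNS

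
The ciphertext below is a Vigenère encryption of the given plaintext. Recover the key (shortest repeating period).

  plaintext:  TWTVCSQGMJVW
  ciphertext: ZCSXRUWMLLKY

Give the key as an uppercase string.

  i= 0: Z-T =  6 → G
  i= 1: C-W =  6 → G
  i= 2: S-T = 25 → Z
  i= 3: X-V =  2 → C
  i= 4: R-C = 15 → P
  i= 5: U-S =  2 → C
  i= 6: W-Q =  6 → G
  i= 7: M-G =  6 → G
  i= 8: L-M = 25 → Z
  i= 9: L-J =  2 → C
  i=10: K-V = 15 → P
  i=11: Y-W =  2 → C
  shifts repeat with period 6: GGZCPC

GGZCPC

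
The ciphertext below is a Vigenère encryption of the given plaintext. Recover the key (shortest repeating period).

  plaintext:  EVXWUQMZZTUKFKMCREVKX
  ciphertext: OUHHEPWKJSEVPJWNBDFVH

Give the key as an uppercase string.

  i= 0: O-E = 10 → K
  i= 1: U-V = 25 → Z
  i= 2: H-X = 10 → K
  i= 3: H-W = 11 → L
  i= 4: E-U = 10 → K
  i= 5: P-Q = 25 → Z
  i= 6: W-M = 10 → K
  i= 7: K-Z = 11 → L
  i= 8: J-Z = 10 → K
  i= 9: S-T = 25 → Z
  i=10: E-U = 10 → K
  i=11: V-K = 11 → L
  i=12: P-F = 10 → K
  i=13: J-K = 25 → Z
  i=14: W-M = 10 → K
  i=15: N-C = 11 → L
  i=16: B-R = 10 → K
  i=17: D-E = 25 → Z
  i=18: F-V = 10 → K
  i=19: V-K = 11 → L
  i=20: H-X = 10 → K
  shifts repeat with period 4: KZKL

KZKL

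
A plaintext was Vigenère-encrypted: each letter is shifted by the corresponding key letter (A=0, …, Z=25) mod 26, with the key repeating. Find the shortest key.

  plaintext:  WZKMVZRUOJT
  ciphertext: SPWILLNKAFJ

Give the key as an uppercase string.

  i= 0: S-W = 22 → W
  i= 1: P-Z = 16 → Q
  i= 2: W-K = 12 → M
  i= 3: I-M = 22 → W
  i= 4: L-V = 16 → Q
  i= 5: L-Z = 12 → M
  i= 6: N-R = 22 → W
  i= 7: K-U = 16 → Q
  i= 8: A-O = 12 → M
  i= 9: F-J = 22 → W
  i=10: J-T = 16 → Q
  shifts repeat with period 3: WQM

WQM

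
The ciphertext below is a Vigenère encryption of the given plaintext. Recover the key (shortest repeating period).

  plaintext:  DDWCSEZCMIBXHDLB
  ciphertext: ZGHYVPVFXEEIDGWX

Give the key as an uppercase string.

  i= 0: Z-D = 22 → W
  i= 1: G-D =  3 → D
  i= 2: H-W = 11 → L
  i= 3: Y-C = 22 → W
  i= 4: V-S =  3 → D
  i= 5: P-E = 11 → L
  i= 6: V-Z = 22 → W
  i= 7: F-C =  3 → D
  i= 8: X-M = 11 → L
  i= 9: E-I = 22 → W
  i=10: E-B =  3 → D
  i=11: I-X = 11 → L
  i=12: D-H = 22 → W
  i=13: G-D =  3 → D
  i=14: W-L = 11 → L
  i=15: X-B = 22 → W
  shifts repeat with period 3: WDL

WDL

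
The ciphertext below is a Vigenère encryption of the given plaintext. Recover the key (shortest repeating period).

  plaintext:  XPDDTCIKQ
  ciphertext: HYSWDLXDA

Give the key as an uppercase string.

  i= 0: H-X = 10 → K
  i= 1: Y-P =  9 → J
  i= 2: S-D = 15 → P
  i= 3: W-D = 19 → T
  i= 4: D-T = 10 → K
  i= 5: L-C =  9 → J
  i= 6: X-I = 15 → P
  i= 7: D-K = 19 → T
  i= 8: A-Q = 10 → K
  shifts repeat with period 4: KJPT

KJPT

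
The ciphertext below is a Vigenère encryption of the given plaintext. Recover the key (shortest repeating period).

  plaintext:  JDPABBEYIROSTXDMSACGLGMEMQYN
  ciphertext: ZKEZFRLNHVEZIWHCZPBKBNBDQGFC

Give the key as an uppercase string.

QHPZE

  i= 0: Z-J = 16 → Q
  i= 1: K-D =  7 → H
  i= 2: E-P = 15 → P
  i= 3: Z-A = 25 → Z
  i= 4: F-B =  4 → E
  i= 5: R-B = 16 → Q
  i= 6: L-E =  7 → H
  i= 7: N-Y = 15 → P
  i= 8: H-I = 25 → Z
  i= 9: V-R =  4 → E
  i=10: E-O = 16 → Q
  i=11: Z-S =  7 → H
  i=12: I-T = 15 → P
  i=13: W-X = 25 → Z
  i=14: H-D =  4 → E
  i=15: C-M = 16 → Q
  i=16: Z-S =  7 → H
  i=17: P-A = 15 → P
  i=18: B-C = 25 → Z
  i=19: K-G =  4 → E
  i=20: B-L = 16 → Q
  i=21: N-G =  7 → H
  i=22: B-M = 15 → P
  i=23: D-E = 25 → Z
  i=24: Q-M =  4 → E
  i=25: G-Q = 16 → Q
  i=26: F-Y =  7 → H
  i=27: C-N = 15 → P
  shifts repeat with period 5: QHPZE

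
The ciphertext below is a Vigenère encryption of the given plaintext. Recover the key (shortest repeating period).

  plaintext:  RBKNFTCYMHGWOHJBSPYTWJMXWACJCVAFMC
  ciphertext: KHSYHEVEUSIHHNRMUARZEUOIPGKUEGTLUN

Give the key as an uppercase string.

TGILCL

  i= 0: K-R = 19 → T
  i= 1: H-B =  6 → G
  i= 2: S-K =  8 → I
  i= 3: Y-N = 11 → L
  i= 4: H-F =  2 → C
  i= 5: E-T = 11 → L
  i= 6: V-C = 19 → T
  i= 7: E-Y =  6 → G
  i= 8: U-M =  8 → I
  i= 9: S-H = 11 → L
  i=10: I-G =  2 → C
  i=11: H-W = 11 → L
  i=12: H-O = 19 → T
  i=13: N-H =  6 → G
  i=14: R-J =  8 → I
  i=15: M-B = 11 → L
  i=16: U-S =  2 → C
  i=17: A-P = 11 → L
  i=18: R-Y = 19 → T
  i=19: Z-T =  6 → G
  i=20: E-W =  8 → I
  i=21: U-J = 11 → L
  i=22: O-M =  2 → C
  i=23: I-X = 11 → L
  i=24: P-W = 19 → T
  i=25: G-A =  6 → G
  i=26: K-C =  8 → I
  i=27: U-J = 11 → L
  i=28: E-C =  2 → C
  i=29: G-V = 11 → L
  i=30: T-A = 19 → T
  i=31: L-F =  6 → G
  i=32: U-M =  8 → I
  i=33: N-C = 11 → L
  shifts repeat with period 6: TGILCL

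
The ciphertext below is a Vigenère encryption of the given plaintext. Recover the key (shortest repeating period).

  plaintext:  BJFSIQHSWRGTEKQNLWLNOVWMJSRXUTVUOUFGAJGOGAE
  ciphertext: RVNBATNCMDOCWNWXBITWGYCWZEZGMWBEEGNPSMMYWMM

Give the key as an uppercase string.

QMIJSDGK

  i= 0: R-B = 16 → Q
  i= 1: V-J = 12 → M
  i= 2: N-F =  8 → I
  i= 3: B-S =  9 → J
  i= 4: A-I = 18 → S
  i= 5: T-Q =  3 → D
  i= 6: N-H =  6 → G
  i= 7: C-S = 10 → K
  i= 8: M-W = 16 → Q
  i= 9: D-R = 12 → M
  i=10: O-G =  8 → I
  i=11: C-T =  9 → J
  i=12: W-E = 18 → S
  i=13: N-K =  3 → D
  i=14: W-Q =  6 → G
  i=15: X-N = 10 → K
  i=16: B-L = 16 → Q
  i=17: I-W = 12 → M
  i=18: T-L =  8 → I
  i=19: W-N =  9 → J
  i=20: G-O = 18 → S
  i=21: Y-V =  3 → D
  i=22: C-W =  6 → G
  i=23: W-M = 10 → K
  i=24: Z-J = 16 → Q
  i=25: E-S = 12 → M
  i=26: Z-R =  8 → I
  i=27: G-X =  9 → J
  i=28: M-U = 18 → S
  i=29: W-T =  3 → D
  i=30: B-V =  6 → G
  i=31: E-U = 10 → K
  i=32: E-O = 16 → Q
  i=33: G-U = 12 → M
  i=34: N-F =  8 → I
  i=35: P-G =  9 → J
  i=36: S-A = 18 → S
  i=37: M-J =  3 → D
  i=38: M-G =  6 → G
  i=39: Y-O = 10 → K
  i=40: W-G = 16 → Q
  i=41: M-A = 12 → M
  i=42: M-E =  8 → I
  shifts repeat with period 8: QMIJSDGK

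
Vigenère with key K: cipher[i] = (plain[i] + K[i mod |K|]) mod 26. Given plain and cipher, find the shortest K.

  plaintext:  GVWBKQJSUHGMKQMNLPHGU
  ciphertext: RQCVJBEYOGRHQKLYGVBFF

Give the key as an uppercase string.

  i= 0: R-G = 11 → L
  i= 1: Q-V = 21 → V
  i= 2: C-W =  6 → G
  i= 3: V-B = 20 → U
  i= 4: J-K = 25 → Z
  i= 5: B-Q = 11 → L
  i= 6: E-J = 21 → V
  i= 7: Y-S =  6 → G
  i= 8: O-U = 20 → U
  i= 9: G-H = 25 → Z
  i=10: R-G = 11 → L
  i=11: H-M = 21 → V
  i=12: Q-K =  6 → G
  i=13: K-Q = 20 → U
  i=14: L-M = 25 → Z
  i=15: Y-N = 11 → L
  i=16: G-L = 21 → V
  i=17: V-P =  6 → G
  i=18: B-H = 20 → U
  i=19: F-G = 25 → Z
  i=20: F-U = 11 → L
  shifts repeat with period 5: LVGUZ

LVGUZ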